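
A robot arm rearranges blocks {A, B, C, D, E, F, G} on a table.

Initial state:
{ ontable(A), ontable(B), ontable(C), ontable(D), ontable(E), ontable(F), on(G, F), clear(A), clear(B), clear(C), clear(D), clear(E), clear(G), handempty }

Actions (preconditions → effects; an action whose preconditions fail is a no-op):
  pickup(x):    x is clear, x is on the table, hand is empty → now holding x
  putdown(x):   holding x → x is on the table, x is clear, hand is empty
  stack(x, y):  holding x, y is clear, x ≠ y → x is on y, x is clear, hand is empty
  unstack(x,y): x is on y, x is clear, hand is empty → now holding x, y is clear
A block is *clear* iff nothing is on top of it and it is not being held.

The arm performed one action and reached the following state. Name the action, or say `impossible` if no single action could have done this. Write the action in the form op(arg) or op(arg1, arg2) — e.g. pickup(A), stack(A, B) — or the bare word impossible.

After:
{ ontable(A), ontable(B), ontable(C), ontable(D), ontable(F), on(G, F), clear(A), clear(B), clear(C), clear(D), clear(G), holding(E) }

target: towers=[A; B; C; D; F/G] holding=E
         pickup(B) → towers=[A; C; D; E; F/G] holding=B
     unstack(G, F) → towers=[A; B; C; D; E; F] holding=G
         pickup(D) → towers=[A; B; C; E; F/G] holding=D
         pickup(A) → towers=[B; C; D; E; F/G] holding=A
         pickup(E) → towers=[A; B; C; D; F/G] holding=E  ← match
         pickup(C) → towers=[A; B; D; E; F/G] holding=C

pickup(E)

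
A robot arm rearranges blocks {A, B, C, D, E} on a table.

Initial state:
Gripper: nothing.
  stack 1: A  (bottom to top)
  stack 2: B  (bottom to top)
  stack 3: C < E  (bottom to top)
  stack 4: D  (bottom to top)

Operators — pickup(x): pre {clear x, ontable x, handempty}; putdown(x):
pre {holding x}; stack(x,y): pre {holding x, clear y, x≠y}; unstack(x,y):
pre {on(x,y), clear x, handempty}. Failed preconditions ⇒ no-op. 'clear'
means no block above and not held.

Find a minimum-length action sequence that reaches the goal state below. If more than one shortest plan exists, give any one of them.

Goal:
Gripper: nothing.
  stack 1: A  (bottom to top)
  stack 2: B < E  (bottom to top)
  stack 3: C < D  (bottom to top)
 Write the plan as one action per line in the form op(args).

step 1 (unstack(E, C)): towers=[A; B; C; D] holding=E
step 2 (stack(E, B)): towers=[A; B/E; C; D] holding=-
step 3 (pickup(D)): towers=[A; B/E; C] holding=D
step 4 (stack(D, C)): towers=[A; B/E; C/D] holding=-
goal check: towers=[A; B/E; C/D] holding=- — reached (length 4, optimal by BFS)

unstack(E, C)
stack(E, B)
pickup(D)
stack(D, C)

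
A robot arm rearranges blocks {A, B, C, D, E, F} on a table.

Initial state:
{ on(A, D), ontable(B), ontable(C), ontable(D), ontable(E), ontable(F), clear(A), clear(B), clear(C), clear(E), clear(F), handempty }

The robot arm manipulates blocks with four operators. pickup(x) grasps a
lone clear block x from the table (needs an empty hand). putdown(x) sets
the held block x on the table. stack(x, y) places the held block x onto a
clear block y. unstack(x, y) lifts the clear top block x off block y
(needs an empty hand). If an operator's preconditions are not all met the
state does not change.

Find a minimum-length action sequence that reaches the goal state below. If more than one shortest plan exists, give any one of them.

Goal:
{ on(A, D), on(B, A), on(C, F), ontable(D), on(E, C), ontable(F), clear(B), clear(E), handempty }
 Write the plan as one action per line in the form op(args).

pickup(B)
stack(B, A)
pickup(C)
stack(C, F)
pickup(E)
stack(E, C)

step 1 (pickup(B)): towers=[C; D/A; E; F] holding=B
step 2 (stack(B, A)): towers=[C; D/A/B; E; F] holding=-
step 3 (pickup(C)): towers=[D/A/B; E; F] holding=C
step 4 (stack(C, F)): towers=[D/A/B; E; F/C] holding=-
step 5 (pickup(E)): towers=[D/A/B; F/C] holding=E
step 6 (stack(E, C)): towers=[D/A/B; F/C/E] holding=-
goal check: towers=[D/A/B; F/C/E] holding=- — reached (length 6, optimal by BFS)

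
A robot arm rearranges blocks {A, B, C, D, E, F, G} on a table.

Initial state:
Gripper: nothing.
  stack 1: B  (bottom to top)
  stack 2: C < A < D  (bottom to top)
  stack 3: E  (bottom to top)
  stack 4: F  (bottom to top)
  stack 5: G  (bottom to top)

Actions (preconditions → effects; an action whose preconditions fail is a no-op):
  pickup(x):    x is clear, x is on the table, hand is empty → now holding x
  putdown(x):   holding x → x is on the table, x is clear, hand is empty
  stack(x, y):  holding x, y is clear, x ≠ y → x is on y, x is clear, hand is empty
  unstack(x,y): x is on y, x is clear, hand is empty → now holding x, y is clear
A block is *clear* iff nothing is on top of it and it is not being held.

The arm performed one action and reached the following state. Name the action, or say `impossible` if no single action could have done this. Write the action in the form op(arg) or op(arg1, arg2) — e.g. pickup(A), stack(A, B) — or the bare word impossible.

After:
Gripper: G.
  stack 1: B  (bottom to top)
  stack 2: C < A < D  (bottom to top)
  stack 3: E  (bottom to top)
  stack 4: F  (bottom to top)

pickup(G)

target: towers=[B; C/A/D; E; F] holding=G
         pickup(B) → towers=[C/A/D; E; F; G] holding=B
         pickup(F) → towers=[B; C/A/D; E; G] holding=F
         pickup(G) → towers=[B; C/A/D; E; F] holding=G  ← match
     unstack(D, A) → towers=[B; C/A; E; F; G] holding=D
         pickup(E) → towers=[B; C/A/D; F; G] holding=E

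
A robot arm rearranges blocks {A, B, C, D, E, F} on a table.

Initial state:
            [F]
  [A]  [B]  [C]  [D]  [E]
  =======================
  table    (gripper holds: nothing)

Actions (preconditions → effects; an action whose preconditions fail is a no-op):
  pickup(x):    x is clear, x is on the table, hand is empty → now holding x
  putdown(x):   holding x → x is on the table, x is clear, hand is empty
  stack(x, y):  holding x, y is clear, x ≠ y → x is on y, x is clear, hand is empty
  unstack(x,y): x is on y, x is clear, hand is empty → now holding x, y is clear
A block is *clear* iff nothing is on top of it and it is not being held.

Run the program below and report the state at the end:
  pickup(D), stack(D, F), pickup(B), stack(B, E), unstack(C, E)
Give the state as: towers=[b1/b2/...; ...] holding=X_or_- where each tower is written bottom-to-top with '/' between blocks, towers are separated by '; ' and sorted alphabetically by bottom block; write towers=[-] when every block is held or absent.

towers=[A; C/F/D; E/B] holding=-

step 1 (pickup(D)): towers=[A; B; C/F; E] holding=D
step 2 (stack(D, F)): towers=[A; B; C/F/D; E] holding=-
step 3 (pickup(B)): towers=[A; C/F/D; E] holding=B
step 4 (stack(B, E)): towers=[A; C/F/D; E/B] holding=-
step 5 (unstack(C, E)) [no-op]: towers=[A; C/F/D; E/B] holding=-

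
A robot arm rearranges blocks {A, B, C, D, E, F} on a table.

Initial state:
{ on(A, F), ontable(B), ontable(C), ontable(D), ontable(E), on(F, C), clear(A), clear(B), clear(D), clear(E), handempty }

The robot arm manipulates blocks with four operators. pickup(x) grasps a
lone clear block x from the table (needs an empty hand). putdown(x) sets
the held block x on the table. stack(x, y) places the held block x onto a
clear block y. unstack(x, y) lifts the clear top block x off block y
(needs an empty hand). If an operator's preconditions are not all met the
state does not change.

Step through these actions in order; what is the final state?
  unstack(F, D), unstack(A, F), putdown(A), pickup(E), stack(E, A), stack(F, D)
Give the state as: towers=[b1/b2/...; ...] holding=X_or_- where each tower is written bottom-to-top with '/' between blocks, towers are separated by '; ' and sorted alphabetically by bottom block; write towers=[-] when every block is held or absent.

step 1 (unstack(F, D)) [no-op]: towers=[B; C/F/A; D; E] holding=-
step 2 (unstack(A, F)): towers=[B; C/F; D; E] holding=A
step 3 (putdown(A)): towers=[A; B; C/F; D; E] holding=-
step 4 (pickup(E)): towers=[A; B; C/F; D] holding=E
step 5 (stack(E, A)): towers=[A/E; B; C/F; D] holding=-
step 6 (stack(F, D)) [no-op]: towers=[A/E; B; C/F; D] holding=-

towers=[A/E; B; C/F; D] holding=-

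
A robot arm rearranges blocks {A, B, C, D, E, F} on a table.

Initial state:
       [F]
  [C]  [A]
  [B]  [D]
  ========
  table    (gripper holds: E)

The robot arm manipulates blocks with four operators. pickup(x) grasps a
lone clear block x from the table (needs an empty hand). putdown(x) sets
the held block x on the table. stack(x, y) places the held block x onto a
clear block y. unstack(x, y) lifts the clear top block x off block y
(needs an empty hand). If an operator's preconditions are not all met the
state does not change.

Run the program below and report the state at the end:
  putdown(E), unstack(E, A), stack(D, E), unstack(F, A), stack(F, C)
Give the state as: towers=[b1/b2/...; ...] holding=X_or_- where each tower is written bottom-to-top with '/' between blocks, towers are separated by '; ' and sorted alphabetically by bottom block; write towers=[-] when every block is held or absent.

towers=[B/C/F; D/A; E] holding=-

step 1 (putdown(E)): towers=[B/C; D/A/F; E] holding=-
step 2 (unstack(E, A)) [no-op]: towers=[B/C; D/A/F; E] holding=-
step 3 (stack(D, E)) [no-op]: towers=[B/C; D/A/F; E] holding=-
step 4 (unstack(F, A)): towers=[B/C; D/A; E] holding=F
step 5 (stack(F, C)): towers=[B/C/F; D/A; E] holding=-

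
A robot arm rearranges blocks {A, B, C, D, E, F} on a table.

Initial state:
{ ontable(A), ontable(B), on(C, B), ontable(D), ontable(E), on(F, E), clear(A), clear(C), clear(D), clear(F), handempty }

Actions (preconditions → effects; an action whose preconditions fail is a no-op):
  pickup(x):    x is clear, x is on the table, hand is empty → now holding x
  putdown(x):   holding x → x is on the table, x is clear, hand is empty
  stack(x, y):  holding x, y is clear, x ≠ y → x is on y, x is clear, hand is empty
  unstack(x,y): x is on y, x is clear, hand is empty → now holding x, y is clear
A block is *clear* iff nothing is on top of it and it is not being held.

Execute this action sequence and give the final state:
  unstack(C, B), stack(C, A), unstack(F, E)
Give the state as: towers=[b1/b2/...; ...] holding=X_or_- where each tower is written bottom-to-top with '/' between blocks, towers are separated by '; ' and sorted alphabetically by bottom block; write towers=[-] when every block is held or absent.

step 1 (unstack(C, B)): towers=[A; B; D; E/F] holding=C
step 2 (stack(C, A)): towers=[A/C; B; D; E/F] holding=-
step 3 (unstack(F, E)): towers=[A/C; B; D; E] holding=F

towers=[A/C; B; D; E] holding=F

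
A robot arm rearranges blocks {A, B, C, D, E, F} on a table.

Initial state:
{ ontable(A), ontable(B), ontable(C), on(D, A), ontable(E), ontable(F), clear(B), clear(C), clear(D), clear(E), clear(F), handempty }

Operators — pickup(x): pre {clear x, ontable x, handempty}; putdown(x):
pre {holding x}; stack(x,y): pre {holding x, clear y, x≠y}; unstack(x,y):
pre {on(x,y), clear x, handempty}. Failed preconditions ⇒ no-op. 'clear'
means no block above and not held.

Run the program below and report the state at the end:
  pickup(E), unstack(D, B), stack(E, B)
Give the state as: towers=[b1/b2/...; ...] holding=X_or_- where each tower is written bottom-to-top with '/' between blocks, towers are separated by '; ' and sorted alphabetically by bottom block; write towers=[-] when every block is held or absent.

towers=[A/D; B/E; C; F] holding=-

step 1 (pickup(E)): towers=[A/D; B; C; F] holding=E
step 2 (unstack(D, B)) [no-op]: towers=[A/D; B; C; F] holding=E
step 3 (stack(E, B)): towers=[A/D; B/E; C; F] holding=-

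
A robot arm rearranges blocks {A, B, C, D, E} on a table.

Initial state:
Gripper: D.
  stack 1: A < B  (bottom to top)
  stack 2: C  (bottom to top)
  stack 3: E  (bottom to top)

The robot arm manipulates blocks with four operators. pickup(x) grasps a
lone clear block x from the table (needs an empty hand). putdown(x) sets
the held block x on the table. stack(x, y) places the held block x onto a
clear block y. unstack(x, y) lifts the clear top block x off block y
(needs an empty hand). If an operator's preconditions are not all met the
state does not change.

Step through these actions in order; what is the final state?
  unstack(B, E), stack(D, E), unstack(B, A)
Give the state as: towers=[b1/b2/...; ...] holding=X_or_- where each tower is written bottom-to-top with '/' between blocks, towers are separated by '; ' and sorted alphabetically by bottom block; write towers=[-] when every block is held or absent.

step 1 (unstack(B, E)) [no-op]: towers=[A/B; C; E] holding=D
step 2 (stack(D, E)): towers=[A/B; C; E/D] holding=-
step 3 (unstack(B, A)): towers=[A; C; E/D] holding=B

towers=[A; C; E/D] holding=B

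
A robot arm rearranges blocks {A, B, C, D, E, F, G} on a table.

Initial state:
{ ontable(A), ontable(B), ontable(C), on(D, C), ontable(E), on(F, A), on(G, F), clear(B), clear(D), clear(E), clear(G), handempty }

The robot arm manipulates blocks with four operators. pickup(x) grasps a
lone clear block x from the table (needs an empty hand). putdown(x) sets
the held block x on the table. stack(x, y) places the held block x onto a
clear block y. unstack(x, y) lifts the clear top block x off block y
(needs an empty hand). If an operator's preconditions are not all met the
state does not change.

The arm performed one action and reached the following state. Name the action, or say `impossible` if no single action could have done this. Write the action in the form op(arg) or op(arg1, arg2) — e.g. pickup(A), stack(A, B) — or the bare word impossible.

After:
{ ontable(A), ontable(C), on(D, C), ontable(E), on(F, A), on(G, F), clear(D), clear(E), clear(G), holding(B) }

pickup(B)

target: towers=[A/F/G; C/D; E] holding=B
         pickup(B) → towers=[A/F/G; C/D; E] holding=B  ← match
     unstack(G, F) → towers=[A/F; B; C/D; E] holding=G
     unstack(D, C) → towers=[A/F/G; B; C; E] holding=D
         pickup(E) → towers=[A/F/G; B; C/D] holding=E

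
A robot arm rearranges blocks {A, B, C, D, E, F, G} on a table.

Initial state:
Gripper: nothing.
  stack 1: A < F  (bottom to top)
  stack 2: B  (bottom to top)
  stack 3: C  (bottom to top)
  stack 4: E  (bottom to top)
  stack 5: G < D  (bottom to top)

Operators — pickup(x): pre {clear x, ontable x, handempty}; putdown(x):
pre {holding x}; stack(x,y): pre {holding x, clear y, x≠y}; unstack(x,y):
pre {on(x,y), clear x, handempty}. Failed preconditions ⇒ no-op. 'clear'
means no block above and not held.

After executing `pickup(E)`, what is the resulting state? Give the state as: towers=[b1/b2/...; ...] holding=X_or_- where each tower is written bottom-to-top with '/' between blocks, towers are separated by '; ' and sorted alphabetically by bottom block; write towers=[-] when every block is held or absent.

before: towers=[A/F; B; C; E; G/D] holding=-
pre[pickup(E)]: clear(E) ok, ontable(E) ok, handempty ok
all met → apply pickup(E)
after:  towers=[A/F; B; C; G/D] holding=E

towers=[A/F; B; C; G/D] holding=E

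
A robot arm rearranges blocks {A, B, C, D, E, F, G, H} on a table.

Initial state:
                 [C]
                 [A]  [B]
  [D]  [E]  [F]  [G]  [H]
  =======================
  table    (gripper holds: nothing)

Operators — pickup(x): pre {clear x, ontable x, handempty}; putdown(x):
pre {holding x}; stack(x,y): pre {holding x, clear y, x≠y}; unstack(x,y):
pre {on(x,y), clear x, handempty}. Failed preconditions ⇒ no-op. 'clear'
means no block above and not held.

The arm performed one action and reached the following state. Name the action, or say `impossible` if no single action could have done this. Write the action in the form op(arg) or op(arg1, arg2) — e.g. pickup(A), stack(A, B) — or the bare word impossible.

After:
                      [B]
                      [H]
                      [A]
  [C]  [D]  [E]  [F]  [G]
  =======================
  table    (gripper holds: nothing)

target: towers=[C; D; E; F; G/A/H/B] holding=-
         pickup(E) → towers=[D; F; G/A/C; H/B] holding=E
     unstack(B, H) → towers=[D; E; F; G/A/C; H] holding=B
         pickup(F) → towers=[D; E; G/A/C; H/B] holding=F
         pickup(D) → towers=[E; F; G/A/C; H/B] holding=D
     unstack(C, A) → towers=[D; E; F; G/A; H/B] holding=C
none of the 5 applicable actions match → impossible

impossible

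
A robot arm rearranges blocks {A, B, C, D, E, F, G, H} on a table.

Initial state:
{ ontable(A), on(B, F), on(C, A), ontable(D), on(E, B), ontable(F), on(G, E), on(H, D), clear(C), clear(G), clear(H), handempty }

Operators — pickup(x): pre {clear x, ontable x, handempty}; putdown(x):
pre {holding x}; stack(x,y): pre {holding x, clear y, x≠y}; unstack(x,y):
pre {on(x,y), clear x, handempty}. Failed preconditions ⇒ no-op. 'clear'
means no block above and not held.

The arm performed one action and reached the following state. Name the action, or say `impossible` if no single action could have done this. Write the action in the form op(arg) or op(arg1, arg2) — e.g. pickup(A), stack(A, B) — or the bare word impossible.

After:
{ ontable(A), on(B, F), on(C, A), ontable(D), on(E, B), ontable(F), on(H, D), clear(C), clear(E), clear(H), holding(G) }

target: towers=[A/C; D/H; F/B/E] holding=G
     unstack(G, E) → towers=[A/C; D/H; F/B/E] holding=G  ← match
     unstack(H, D) → towers=[A/C; D; F/B/E/G] holding=H
     unstack(C, A) → towers=[A; D/H; F/B/E/G] holding=C

unstack(G, E)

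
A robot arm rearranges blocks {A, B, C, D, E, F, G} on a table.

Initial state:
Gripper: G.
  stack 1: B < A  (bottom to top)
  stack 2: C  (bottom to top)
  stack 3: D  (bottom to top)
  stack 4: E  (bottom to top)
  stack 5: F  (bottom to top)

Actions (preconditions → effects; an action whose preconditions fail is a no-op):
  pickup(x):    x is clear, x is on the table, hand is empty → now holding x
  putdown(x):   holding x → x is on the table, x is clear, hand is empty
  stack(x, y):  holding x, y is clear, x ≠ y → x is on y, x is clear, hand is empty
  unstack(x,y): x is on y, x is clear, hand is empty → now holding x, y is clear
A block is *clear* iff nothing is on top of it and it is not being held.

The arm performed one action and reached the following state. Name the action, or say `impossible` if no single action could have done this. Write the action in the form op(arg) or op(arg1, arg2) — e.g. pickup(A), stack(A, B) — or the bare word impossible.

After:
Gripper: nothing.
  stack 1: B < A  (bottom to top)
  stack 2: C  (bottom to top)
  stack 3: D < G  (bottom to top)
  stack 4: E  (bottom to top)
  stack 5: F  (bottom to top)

stack(G, D)

target: towers=[B/A; C; D/G; E; F] holding=-
        putdown(G) → towers=[B/A; C; D; E; F; G] holding=-
       stack(G, F) → towers=[B/A; C; D; E; F/G] holding=-
       stack(G, D) → towers=[B/A; C; D/G; E; F] holding=-  ← match
       stack(G, A) → towers=[B/A/G; C; D; E; F] holding=-
       stack(G, E) → towers=[B/A; C; D; E/G; F] holding=-
       stack(G, C) → towers=[B/A; C/G; D; E; F] holding=-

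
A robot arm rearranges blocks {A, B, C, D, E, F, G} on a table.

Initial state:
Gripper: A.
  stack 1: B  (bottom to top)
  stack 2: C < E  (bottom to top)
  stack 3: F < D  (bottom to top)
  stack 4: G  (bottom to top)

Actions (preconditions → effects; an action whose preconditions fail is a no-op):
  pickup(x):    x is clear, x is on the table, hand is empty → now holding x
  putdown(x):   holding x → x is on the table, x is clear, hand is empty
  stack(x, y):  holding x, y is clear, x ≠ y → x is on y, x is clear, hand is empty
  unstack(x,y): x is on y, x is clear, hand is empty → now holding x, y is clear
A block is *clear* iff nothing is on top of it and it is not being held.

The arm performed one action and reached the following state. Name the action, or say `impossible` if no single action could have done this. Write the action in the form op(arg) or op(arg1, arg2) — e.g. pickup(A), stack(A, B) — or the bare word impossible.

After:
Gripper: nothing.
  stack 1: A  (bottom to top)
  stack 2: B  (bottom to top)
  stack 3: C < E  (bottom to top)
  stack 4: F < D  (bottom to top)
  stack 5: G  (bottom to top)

target: towers=[A; B; C/E; F/D; G] holding=-
        putdown(A) → towers=[A; B; C/E; F/D; G] holding=-  ← match
       stack(A, B) → towers=[B/A; C/E; F/D; G] holding=-
       stack(A, G) → towers=[B; C/E; F/D; G/A] holding=-
       stack(A, D) → towers=[B; C/E; F/D/A; G] holding=-
       stack(A, E) → towers=[B; C/E/A; F/D; G] holding=-

putdown(A)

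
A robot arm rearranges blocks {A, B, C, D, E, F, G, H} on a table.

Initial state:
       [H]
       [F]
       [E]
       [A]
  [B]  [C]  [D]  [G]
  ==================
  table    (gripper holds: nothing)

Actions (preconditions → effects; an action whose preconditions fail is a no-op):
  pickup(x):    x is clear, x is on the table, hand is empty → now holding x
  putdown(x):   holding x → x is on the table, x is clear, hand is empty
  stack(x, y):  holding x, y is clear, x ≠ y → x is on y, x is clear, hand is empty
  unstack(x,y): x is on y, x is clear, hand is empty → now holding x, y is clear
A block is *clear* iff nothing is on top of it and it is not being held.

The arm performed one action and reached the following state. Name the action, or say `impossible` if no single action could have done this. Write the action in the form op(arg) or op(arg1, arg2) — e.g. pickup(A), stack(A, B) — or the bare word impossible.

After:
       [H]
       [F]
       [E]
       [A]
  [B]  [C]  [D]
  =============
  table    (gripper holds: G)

pickup(G)

target: towers=[B; C/A/E/F/H; D] holding=G
         pickup(G) → towers=[B; C/A/E/F/H; D] holding=G  ← match
     unstack(H, F) → towers=[B; C/A/E/F; D; G] holding=H
         pickup(B) → towers=[C/A/E/F/H; D; G] holding=B
         pickup(D) → towers=[B; C/A/E/F/H; G] holding=D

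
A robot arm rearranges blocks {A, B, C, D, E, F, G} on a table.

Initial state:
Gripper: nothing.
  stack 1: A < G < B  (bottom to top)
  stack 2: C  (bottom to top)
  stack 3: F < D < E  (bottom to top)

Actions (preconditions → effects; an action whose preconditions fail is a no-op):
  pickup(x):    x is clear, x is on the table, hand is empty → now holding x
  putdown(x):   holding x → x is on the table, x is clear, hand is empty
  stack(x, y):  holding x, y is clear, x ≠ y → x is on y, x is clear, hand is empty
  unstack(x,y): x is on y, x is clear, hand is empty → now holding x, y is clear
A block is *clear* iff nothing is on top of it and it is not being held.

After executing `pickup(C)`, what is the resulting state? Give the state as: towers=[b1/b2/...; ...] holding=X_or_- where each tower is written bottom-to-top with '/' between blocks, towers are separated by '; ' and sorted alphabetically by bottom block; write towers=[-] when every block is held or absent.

before: towers=[A/G/B; C; F/D/E] holding=-
pre[pickup(C)]: clear(C) ok, ontable(C) ok, handempty ok
all met → apply pickup(C)
after:  towers=[A/G/B; F/D/E] holding=C

towers=[A/G/B; F/D/E] holding=C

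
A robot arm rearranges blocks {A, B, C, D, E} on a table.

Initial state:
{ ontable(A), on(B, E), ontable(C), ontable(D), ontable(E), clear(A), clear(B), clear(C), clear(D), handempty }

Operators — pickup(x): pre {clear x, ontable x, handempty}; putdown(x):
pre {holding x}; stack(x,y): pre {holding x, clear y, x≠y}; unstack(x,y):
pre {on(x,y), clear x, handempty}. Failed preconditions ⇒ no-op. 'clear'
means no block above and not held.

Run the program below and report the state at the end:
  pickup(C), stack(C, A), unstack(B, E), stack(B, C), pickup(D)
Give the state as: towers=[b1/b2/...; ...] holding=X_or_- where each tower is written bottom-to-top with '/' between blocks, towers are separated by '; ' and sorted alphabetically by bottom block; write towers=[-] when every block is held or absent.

step 1 (pickup(C)): towers=[A; D; E/B] holding=C
step 2 (stack(C, A)): towers=[A/C; D; E/B] holding=-
step 3 (unstack(B, E)): towers=[A/C; D; E] holding=B
step 4 (stack(B, C)): towers=[A/C/B; D; E] holding=-
step 5 (pickup(D)): towers=[A/C/B; E] holding=D

towers=[A/C/B; E] holding=D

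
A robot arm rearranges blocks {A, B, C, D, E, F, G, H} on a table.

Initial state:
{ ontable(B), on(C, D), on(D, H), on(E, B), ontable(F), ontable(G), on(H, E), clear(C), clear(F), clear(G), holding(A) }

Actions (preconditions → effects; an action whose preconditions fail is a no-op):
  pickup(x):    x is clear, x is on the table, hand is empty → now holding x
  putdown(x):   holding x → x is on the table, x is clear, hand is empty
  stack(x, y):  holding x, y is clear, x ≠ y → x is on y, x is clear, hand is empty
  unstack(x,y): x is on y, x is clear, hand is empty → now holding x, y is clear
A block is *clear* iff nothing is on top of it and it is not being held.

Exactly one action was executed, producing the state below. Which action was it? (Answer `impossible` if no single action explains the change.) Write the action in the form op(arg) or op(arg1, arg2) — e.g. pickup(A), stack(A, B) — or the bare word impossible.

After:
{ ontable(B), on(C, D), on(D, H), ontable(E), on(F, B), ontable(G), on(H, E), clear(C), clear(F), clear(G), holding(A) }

impossible

target: towers=[B/F; E/H/D/C; G] holding=A
        putdown(A) → towers=[A; B/E/H/D/C; F; G] holding=-
       stack(A, G) → towers=[B/E/H/D/C; F; G/A] holding=-
       stack(A, F) → towers=[B/E/H/D/C; F/A; G] holding=-
       stack(A, C) → towers=[B/E/H/D/C/A; F; G] holding=-
none of the 4 applicable actions match → impossible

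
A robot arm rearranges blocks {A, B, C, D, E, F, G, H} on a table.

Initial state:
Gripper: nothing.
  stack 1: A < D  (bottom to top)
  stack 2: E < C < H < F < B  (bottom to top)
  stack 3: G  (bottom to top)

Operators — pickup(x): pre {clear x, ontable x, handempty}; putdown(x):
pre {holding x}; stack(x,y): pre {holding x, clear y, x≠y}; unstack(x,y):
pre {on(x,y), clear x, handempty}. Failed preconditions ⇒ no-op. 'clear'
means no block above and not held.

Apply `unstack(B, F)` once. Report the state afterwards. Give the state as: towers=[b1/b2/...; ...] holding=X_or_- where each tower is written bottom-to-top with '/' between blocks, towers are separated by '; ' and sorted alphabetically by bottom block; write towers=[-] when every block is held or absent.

before: towers=[A/D; E/C/H/F/B; G] holding=-
pre[unstack(B, F)]: on(B,F) yes, clear(B) yes, handempty yes
all met → apply unstack(B, F)
after:  towers=[A/D; E/C/H/F; G] holding=B

towers=[A/D; E/C/H/F; G] holding=B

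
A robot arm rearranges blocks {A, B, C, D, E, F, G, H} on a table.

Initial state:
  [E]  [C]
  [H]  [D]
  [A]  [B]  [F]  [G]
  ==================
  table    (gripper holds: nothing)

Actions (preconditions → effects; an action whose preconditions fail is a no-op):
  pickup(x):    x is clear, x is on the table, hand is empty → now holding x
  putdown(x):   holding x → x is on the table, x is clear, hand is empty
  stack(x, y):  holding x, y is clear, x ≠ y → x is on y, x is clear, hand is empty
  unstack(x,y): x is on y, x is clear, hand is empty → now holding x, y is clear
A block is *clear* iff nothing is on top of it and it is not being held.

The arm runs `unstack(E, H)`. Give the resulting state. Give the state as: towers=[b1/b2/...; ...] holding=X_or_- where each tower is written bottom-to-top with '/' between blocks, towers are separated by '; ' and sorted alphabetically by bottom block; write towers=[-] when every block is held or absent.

towers=[A/H; B/D/C; F; G] holding=E

before: towers=[A/H/E; B/D/C; F; G] holding=-
pre[unstack(E, H)]: on(E,H) ✓, clear(E) ✓, handempty ✓
all met → apply unstack(E, H)
after:  towers=[A/H; B/D/C; F; G] holding=E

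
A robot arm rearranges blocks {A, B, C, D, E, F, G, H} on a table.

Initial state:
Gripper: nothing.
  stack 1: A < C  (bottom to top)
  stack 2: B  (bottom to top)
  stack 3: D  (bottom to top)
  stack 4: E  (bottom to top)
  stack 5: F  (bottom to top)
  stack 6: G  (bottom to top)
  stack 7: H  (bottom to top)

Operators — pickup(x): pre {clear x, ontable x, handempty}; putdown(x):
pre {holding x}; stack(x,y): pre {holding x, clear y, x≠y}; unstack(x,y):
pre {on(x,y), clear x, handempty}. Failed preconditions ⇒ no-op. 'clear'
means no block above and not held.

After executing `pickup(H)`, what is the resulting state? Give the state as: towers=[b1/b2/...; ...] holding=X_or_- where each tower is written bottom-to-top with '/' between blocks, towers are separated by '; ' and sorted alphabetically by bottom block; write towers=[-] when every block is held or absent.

before: towers=[A/C; B; D; E; F; G; H] holding=-
pre[pickup(H)]: clear(H) ✓, ontable(H) ✓, handempty ✓
all met → apply pickup(H)
after:  towers=[A/C; B; D; E; F; G] holding=H

towers=[A/C; B; D; E; F; G] holding=H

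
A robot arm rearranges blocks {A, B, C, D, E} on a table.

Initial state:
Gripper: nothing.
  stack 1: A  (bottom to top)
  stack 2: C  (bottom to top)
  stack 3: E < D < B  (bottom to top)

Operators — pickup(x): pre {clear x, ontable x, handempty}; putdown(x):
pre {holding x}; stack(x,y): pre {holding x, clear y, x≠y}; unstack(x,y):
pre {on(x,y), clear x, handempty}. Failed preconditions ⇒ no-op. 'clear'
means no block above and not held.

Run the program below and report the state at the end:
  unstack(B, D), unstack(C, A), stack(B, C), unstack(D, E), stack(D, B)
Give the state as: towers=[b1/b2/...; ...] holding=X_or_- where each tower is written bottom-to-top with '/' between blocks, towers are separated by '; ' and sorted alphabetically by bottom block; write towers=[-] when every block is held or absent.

towers=[A; C/B/D; E] holding=-

step 1 (unstack(B, D)): towers=[A; C; E/D] holding=B
step 2 (unstack(C, A)) [no-op]: towers=[A; C; E/D] holding=B
step 3 (stack(B, C)): towers=[A; C/B; E/D] holding=-
step 4 (unstack(D, E)): towers=[A; C/B; E] holding=D
step 5 (stack(D, B)): towers=[A; C/B/D; E] holding=-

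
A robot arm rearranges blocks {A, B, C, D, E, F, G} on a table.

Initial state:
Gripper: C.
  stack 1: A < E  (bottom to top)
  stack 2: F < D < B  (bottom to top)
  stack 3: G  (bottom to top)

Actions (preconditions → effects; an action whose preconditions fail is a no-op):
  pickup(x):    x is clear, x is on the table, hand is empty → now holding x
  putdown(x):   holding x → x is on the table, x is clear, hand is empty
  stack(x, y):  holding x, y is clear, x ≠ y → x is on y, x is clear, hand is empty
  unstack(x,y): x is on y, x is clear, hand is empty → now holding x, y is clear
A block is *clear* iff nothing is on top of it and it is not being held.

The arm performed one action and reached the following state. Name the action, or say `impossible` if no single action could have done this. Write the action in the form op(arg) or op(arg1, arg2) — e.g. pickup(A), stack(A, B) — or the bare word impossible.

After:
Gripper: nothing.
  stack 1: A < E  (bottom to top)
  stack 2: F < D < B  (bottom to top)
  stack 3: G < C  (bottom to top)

stack(C, G)

target: towers=[A/E; F/D/B; G/C] holding=-
        putdown(C) → towers=[A/E; C; F/D/B; G] holding=-
       stack(C, B) → towers=[A/E; F/D/B/C; G] holding=-
       stack(C, G) → towers=[A/E; F/D/B; G/C] holding=-  ← match
       stack(C, E) → towers=[A/E/C; F/D/B; G] holding=-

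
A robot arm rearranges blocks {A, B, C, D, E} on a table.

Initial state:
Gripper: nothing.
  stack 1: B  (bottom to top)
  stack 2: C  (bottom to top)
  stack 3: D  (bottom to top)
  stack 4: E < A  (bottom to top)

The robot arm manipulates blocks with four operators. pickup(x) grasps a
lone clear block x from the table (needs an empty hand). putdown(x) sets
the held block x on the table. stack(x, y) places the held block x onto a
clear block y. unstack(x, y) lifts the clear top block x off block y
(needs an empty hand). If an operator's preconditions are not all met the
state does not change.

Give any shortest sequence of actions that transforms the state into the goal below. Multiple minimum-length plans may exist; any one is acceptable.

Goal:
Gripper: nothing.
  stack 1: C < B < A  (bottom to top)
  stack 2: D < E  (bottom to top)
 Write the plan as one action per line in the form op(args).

pickup(B)
stack(B, C)
unstack(A, E)
stack(A, B)
pickup(E)
stack(E, D)

step 1 (pickup(B)): towers=[C; D; E/A] holding=B
step 2 (stack(B, C)): towers=[C/B; D; E/A] holding=-
step 3 (unstack(A, E)): towers=[C/B; D; E] holding=A
step 4 (stack(A, B)): towers=[C/B/A; D; E] holding=-
step 5 (pickup(E)): towers=[C/B/A; D] holding=E
step 6 (stack(E, D)): towers=[C/B/A; D/E] holding=-
goal check: towers=[C/B/A; D/E] holding=- — reached (length 6, optimal by BFS)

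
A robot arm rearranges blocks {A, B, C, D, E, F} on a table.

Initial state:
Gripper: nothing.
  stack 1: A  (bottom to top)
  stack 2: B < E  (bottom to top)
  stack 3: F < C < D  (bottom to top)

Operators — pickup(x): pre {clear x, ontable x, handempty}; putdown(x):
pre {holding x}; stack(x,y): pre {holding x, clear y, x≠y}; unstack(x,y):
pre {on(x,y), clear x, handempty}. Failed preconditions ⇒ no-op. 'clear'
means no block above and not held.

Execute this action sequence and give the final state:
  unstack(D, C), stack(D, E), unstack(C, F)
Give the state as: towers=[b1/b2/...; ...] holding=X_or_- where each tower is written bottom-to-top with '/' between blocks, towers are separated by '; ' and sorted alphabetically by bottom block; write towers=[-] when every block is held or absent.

towers=[A; B/E/D; F] holding=C

step 1 (unstack(D, C)): towers=[A; B/E; F/C] holding=D
step 2 (stack(D, E)): towers=[A; B/E/D; F/C] holding=-
step 3 (unstack(C, F)): towers=[A; B/E/D; F] holding=C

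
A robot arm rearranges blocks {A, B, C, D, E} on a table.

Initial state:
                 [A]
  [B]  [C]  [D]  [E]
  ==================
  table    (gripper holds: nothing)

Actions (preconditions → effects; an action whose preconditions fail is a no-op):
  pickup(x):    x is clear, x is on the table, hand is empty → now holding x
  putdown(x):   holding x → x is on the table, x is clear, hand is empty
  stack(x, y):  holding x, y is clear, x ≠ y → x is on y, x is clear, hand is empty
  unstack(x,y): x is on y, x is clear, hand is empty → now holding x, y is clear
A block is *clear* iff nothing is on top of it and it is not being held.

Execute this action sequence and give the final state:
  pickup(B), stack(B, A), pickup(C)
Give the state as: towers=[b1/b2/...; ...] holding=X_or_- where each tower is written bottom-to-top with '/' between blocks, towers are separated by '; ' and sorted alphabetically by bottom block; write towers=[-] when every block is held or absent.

step 1 (pickup(B)): towers=[C; D; E/A] holding=B
step 2 (stack(B, A)): towers=[C; D; E/A/B] holding=-
step 3 (pickup(C)): towers=[D; E/A/B] holding=C

towers=[D; E/A/B] holding=C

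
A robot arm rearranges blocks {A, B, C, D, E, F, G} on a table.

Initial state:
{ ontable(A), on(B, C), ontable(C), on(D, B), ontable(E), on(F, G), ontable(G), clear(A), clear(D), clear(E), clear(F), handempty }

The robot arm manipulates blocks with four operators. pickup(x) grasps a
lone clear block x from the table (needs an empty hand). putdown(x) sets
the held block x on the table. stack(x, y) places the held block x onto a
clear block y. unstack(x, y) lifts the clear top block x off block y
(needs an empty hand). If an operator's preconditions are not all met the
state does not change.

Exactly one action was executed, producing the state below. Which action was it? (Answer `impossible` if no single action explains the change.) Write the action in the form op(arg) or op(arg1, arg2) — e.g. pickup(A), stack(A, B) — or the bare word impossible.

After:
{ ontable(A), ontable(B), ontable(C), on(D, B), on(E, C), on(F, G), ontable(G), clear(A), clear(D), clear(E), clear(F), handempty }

target: towers=[A; B/D; C/E; G/F] holding=-
     unstack(F, G) → towers=[A; C/B/D; E; G] holding=F
     unstack(D, B) → towers=[A; C/B; E; G/F] holding=D
         pickup(A) → towers=[C/B/D; E; G/F] holding=A
         pickup(E) → towers=[A; C/B/D; G/F] holding=E
none of the 4 applicable actions match → impossible

impossible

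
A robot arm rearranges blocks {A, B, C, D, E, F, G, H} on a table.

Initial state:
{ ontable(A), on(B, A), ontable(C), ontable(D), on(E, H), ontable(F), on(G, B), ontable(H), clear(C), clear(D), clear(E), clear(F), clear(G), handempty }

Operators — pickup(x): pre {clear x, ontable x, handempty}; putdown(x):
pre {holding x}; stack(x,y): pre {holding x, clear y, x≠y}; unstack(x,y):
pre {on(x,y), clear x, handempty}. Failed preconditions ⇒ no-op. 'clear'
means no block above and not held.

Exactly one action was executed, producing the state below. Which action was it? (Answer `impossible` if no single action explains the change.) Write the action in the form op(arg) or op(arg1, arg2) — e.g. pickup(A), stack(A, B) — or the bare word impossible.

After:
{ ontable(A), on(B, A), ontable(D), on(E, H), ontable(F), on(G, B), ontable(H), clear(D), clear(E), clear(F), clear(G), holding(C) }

target: towers=[A/B/G; D; F; H/E] holding=C
     unstack(G, B) → towers=[A/B; C; D; F; H/E] holding=G
     unstack(E, H) → towers=[A/B/G; C; D; F; H] holding=E
         pickup(F) → towers=[A/B/G; C; D; H/E] holding=F
         pickup(D) → towers=[A/B/G; C; F; H/E] holding=D
         pickup(C) → towers=[A/B/G; D; F; H/E] holding=C  ← match

pickup(C)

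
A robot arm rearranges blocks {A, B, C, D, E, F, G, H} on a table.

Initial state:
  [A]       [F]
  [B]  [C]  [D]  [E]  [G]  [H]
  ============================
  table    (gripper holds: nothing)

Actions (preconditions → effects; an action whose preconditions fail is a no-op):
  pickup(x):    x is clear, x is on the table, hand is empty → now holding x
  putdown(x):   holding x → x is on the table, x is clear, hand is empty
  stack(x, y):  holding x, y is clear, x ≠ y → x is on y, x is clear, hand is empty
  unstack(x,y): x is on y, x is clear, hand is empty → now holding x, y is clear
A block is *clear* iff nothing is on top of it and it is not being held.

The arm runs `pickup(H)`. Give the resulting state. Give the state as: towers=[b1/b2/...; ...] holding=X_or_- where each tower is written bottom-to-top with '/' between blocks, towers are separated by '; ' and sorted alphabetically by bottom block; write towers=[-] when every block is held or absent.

before: towers=[B/A; C; D/F; E; G; H] holding=-
pre[pickup(H)]: clear(H) yes, ontable(H) yes, handempty yes
all met → apply pickup(H)
after:  towers=[B/A; C; D/F; E; G] holding=H

towers=[B/A; C; D/F; E; G] holding=H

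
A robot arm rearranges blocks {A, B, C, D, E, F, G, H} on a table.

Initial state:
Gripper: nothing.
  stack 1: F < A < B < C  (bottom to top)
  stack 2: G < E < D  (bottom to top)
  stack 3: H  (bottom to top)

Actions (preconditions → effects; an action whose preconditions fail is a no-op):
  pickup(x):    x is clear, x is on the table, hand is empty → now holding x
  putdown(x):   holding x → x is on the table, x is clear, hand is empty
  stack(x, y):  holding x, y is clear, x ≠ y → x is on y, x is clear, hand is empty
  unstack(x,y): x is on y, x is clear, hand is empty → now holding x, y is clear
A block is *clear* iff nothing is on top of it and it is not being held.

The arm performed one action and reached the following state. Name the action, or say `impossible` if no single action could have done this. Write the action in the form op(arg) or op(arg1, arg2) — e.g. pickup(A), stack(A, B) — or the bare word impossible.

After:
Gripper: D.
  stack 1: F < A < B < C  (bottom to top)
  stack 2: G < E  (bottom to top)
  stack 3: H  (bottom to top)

target: towers=[F/A/B/C; G/E; H] holding=D
         pickup(H) → towers=[F/A/B/C; G/E/D] holding=H
     unstack(D, E) → towers=[F/A/B/C; G/E; H] holding=D  ← match
     unstack(C, B) → towers=[F/A/B; G/E/D; H] holding=C

unstack(D, E)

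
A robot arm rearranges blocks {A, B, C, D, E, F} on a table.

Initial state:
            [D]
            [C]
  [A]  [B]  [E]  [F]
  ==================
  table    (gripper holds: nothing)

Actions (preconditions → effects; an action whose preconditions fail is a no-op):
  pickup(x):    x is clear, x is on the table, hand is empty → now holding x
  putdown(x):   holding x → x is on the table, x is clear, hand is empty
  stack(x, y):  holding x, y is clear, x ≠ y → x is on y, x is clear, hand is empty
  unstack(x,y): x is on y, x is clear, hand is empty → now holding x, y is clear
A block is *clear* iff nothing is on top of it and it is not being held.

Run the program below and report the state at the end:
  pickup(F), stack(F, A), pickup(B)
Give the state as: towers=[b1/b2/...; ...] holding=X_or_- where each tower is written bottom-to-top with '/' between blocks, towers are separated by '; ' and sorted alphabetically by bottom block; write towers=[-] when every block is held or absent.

towers=[A/F; E/C/D] holding=B

step 1 (pickup(F)): towers=[A; B; E/C/D] holding=F
step 2 (stack(F, A)): towers=[A/F; B; E/C/D] holding=-
step 3 (pickup(B)): towers=[A/F; E/C/D] holding=B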